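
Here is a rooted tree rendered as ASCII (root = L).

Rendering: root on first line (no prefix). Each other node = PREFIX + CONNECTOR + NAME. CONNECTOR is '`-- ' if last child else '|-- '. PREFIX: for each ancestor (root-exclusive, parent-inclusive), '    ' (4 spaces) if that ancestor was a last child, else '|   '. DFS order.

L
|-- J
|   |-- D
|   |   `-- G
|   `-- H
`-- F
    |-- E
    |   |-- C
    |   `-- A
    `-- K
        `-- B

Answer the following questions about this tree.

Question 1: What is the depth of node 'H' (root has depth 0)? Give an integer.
Answer: 2

Derivation:
Path from root to H: L -> J -> H
Depth = number of edges = 2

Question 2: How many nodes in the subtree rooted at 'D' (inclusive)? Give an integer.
Subtree rooted at D contains: D, G
Count = 2

Answer: 2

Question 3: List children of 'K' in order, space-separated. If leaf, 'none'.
Node K's children (from adjacency): B

Answer: B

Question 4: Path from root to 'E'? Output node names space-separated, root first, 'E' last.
Answer: L F E

Derivation:
Walk down from root: L -> F -> E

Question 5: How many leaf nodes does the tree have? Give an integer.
Answer: 5

Derivation:
Leaves (nodes with no children): A, B, C, G, H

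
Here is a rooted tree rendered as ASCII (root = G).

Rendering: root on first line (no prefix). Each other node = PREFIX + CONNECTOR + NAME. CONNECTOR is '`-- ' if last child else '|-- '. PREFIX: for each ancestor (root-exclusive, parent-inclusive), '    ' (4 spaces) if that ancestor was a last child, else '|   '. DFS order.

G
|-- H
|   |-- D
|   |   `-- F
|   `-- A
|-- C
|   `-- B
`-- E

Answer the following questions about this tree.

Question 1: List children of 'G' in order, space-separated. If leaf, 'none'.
Node G's children (from adjacency): H, C, E

Answer: H C E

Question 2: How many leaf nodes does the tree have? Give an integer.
Answer: 4

Derivation:
Leaves (nodes with no children): A, B, E, F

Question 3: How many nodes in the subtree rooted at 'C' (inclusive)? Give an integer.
Answer: 2

Derivation:
Subtree rooted at C contains: B, C
Count = 2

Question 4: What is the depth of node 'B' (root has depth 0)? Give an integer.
Answer: 2

Derivation:
Path from root to B: G -> C -> B
Depth = number of edges = 2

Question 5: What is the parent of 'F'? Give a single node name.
Scan adjacency: F appears as child of D

Answer: D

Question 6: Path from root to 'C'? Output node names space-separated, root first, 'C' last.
Walk down from root: G -> C

Answer: G C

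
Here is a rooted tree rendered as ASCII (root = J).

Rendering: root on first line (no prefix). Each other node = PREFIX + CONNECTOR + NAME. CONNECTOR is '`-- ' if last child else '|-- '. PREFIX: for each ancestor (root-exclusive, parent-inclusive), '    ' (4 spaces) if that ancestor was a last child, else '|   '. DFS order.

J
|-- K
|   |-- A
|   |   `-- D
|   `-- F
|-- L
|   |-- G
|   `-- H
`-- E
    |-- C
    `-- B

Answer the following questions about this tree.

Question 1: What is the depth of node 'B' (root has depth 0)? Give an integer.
Answer: 2

Derivation:
Path from root to B: J -> E -> B
Depth = number of edges = 2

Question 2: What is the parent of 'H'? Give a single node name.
Answer: L

Derivation:
Scan adjacency: H appears as child of L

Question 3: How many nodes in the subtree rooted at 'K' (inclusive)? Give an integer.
Subtree rooted at K contains: A, D, F, K
Count = 4

Answer: 4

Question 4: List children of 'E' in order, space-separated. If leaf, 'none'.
Node E's children (from adjacency): C, B

Answer: C B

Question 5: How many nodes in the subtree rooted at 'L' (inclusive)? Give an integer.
Answer: 3

Derivation:
Subtree rooted at L contains: G, H, L
Count = 3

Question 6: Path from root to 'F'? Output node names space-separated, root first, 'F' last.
Answer: J K F

Derivation:
Walk down from root: J -> K -> F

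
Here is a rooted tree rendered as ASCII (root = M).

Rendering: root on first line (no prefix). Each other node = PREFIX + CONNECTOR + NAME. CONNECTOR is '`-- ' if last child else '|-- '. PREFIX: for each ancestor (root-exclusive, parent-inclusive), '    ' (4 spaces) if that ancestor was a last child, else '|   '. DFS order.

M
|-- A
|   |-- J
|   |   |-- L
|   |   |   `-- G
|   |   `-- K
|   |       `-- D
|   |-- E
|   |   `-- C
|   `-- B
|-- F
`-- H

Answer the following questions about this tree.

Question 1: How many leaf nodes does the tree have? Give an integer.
Answer: 6

Derivation:
Leaves (nodes with no children): B, C, D, F, G, H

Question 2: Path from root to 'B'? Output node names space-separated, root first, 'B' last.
Walk down from root: M -> A -> B

Answer: M A B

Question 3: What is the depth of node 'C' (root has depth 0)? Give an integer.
Answer: 3

Derivation:
Path from root to C: M -> A -> E -> C
Depth = number of edges = 3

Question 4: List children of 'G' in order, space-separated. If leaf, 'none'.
Node G's children (from adjacency): (leaf)

Answer: none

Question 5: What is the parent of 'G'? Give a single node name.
Answer: L

Derivation:
Scan adjacency: G appears as child of L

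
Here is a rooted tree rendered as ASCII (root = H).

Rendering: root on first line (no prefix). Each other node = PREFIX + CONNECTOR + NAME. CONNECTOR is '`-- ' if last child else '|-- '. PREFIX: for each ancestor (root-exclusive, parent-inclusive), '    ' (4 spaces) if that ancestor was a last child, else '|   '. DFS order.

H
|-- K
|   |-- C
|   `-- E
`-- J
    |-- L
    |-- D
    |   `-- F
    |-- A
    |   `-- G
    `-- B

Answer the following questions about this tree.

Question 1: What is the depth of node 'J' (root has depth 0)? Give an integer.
Path from root to J: H -> J
Depth = number of edges = 1

Answer: 1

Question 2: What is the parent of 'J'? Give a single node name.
Answer: H

Derivation:
Scan adjacency: J appears as child of H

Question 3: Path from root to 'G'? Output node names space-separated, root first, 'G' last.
Walk down from root: H -> J -> A -> G

Answer: H J A G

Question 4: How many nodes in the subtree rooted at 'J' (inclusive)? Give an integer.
Answer: 7

Derivation:
Subtree rooted at J contains: A, B, D, F, G, J, L
Count = 7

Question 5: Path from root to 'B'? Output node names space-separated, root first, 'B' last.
Walk down from root: H -> J -> B

Answer: H J B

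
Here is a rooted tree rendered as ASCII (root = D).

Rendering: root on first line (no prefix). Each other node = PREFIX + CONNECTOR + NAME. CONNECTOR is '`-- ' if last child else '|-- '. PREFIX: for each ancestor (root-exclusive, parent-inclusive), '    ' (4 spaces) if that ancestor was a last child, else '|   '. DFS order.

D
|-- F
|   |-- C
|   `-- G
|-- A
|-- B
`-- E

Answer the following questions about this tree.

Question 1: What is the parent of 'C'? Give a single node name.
Scan adjacency: C appears as child of F

Answer: F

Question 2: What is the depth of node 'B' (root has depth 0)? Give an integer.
Path from root to B: D -> B
Depth = number of edges = 1

Answer: 1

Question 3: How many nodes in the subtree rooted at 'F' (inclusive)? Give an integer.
Answer: 3

Derivation:
Subtree rooted at F contains: C, F, G
Count = 3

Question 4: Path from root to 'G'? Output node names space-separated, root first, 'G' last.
Answer: D F G

Derivation:
Walk down from root: D -> F -> G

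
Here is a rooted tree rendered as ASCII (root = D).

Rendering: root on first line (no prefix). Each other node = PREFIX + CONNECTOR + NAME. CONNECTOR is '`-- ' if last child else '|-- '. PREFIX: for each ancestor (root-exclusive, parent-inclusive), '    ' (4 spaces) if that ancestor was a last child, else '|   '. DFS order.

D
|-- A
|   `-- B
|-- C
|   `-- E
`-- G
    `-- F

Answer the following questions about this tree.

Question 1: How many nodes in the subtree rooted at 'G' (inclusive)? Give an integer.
Answer: 2

Derivation:
Subtree rooted at G contains: F, G
Count = 2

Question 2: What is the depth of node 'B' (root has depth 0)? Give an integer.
Answer: 2

Derivation:
Path from root to B: D -> A -> B
Depth = number of edges = 2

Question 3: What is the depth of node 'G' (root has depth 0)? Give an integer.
Path from root to G: D -> G
Depth = number of edges = 1

Answer: 1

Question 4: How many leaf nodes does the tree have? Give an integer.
Answer: 3

Derivation:
Leaves (nodes with no children): B, E, F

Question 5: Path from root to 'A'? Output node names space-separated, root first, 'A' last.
Answer: D A

Derivation:
Walk down from root: D -> A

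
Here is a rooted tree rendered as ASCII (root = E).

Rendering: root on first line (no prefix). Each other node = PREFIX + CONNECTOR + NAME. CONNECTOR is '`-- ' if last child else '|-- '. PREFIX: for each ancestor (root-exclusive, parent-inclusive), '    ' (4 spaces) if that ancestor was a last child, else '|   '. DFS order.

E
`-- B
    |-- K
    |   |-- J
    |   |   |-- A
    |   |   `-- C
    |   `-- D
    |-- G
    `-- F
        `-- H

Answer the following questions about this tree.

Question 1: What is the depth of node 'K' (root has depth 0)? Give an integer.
Answer: 2

Derivation:
Path from root to K: E -> B -> K
Depth = number of edges = 2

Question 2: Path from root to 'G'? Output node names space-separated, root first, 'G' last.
Walk down from root: E -> B -> G

Answer: E B G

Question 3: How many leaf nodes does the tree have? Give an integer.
Leaves (nodes with no children): A, C, D, G, H

Answer: 5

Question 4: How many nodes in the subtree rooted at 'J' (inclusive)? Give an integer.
Answer: 3

Derivation:
Subtree rooted at J contains: A, C, J
Count = 3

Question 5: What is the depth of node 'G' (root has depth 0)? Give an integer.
Answer: 2

Derivation:
Path from root to G: E -> B -> G
Depth = number of edges = 2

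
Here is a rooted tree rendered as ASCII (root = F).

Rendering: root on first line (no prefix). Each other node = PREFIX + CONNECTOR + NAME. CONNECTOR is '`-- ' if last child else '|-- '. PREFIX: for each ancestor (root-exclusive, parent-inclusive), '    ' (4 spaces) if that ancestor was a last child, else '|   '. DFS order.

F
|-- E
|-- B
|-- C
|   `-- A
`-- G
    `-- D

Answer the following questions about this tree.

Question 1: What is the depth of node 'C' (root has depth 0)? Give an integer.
Answer: 1

Derivation:
Path from root to C: F -> C
Depth = number of edges = 1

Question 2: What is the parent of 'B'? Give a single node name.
Scan adjacency: B appears as child of F

Answer: F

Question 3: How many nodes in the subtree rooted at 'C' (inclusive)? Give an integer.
Subtree rooted at C contains: A, C
Count = 2

Answer: 2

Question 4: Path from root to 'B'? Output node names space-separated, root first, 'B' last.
Answer: F B

Derivation:
Walk down from root: F -> B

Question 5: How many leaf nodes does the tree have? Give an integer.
Leaves (nodes with no children): A, B, D, E

Answer: 4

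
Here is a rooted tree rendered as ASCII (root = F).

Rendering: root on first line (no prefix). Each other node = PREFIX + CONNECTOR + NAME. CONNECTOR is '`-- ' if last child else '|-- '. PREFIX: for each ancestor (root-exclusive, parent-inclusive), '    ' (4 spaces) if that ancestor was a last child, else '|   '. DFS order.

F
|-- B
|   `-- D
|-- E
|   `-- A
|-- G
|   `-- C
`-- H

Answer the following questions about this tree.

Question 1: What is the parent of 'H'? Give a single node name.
Answer: F

Derivation:
Scan adjacency: H appears as child of F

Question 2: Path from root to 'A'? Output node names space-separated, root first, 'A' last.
Answer: F E A

Derivation:
Walk down from root: F -> E -> A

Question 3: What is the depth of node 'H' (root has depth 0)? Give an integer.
Path from root to H: F -> H
Depth = number of edges = 1

Answer: 1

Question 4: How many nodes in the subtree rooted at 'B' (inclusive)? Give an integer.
Subtree rooted at B contains: B, D
Count = 2

Answer: 2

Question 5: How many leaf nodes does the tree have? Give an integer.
Leaves (nodes with no children): A, C, D, H

Answer: 4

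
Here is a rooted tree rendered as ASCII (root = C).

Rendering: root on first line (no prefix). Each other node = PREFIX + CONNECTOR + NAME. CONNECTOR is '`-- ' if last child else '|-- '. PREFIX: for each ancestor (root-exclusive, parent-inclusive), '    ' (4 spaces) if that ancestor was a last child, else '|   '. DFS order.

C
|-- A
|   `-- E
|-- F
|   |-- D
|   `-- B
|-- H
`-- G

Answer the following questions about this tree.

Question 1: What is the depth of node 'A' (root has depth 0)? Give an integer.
Path from root to A: C -> A
Depth = number of edges = 1

Answer: 1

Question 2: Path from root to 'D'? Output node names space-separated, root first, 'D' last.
Walk down from root: C -> F -> D

Answer: C F D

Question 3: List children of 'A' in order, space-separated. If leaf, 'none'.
Answer: E

Derivation:
Node A's children (from adjacency): E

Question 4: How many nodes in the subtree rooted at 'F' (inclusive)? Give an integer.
Answer: 3

Derivation:
Subtree rooted at F contains: B, D, F
Count = 3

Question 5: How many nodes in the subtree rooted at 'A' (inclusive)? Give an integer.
Subtree rooted at A contains: A, E
Count = 2

Answer: 2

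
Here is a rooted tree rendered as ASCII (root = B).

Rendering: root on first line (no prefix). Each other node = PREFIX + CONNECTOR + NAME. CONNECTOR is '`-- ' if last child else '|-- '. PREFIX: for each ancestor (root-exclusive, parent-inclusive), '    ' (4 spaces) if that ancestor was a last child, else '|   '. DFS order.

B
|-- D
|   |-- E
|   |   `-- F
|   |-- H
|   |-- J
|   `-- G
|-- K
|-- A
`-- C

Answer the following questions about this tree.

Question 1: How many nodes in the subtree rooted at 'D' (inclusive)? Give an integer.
Subtree rooted at D contains: D, E, F, G, H, J
Count = 6

Answer: 6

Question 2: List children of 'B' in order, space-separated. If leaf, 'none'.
Answer: D K A C

Derivation:
Node B's children (from adjacency): D, K, A, C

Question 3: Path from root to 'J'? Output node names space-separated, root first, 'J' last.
Answer: B D J

Derivation:
Walk down from root: B -> D -> J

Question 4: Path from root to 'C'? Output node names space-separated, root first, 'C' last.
Walk down from root: B -> C

Answer: B C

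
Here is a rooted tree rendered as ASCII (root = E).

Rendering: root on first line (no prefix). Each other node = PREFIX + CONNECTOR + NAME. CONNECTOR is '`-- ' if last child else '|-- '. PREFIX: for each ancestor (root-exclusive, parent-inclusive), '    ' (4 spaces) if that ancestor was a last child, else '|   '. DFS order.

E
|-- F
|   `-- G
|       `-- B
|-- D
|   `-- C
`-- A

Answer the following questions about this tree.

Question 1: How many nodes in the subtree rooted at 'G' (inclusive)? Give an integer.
Subtree rooted at G contains: B, G
Count = 2

Answer: 2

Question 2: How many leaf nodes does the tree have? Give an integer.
Leaves (nodes with no children): A, B, C

Answer: 3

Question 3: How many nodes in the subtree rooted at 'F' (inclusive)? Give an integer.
Answer: 3

Derivation:
Subtree rooted at F contains: B, F, G
Count = 3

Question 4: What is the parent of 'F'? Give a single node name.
Answer: E

Derivation:
Scan adjacency: F appears as child of E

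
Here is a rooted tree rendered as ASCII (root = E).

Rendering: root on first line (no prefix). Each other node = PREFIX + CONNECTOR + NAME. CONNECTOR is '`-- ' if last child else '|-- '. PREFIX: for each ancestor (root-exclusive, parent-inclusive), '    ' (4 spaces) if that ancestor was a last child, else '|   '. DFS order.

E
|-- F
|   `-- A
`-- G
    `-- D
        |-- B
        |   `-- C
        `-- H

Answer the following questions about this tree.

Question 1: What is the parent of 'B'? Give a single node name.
Answer: D

Derivation:
Scan adjacency: B appears as child of D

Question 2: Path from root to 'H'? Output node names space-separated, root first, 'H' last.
Answer: E G D H

Derivation:
Walk down from root: E -> G -> D -> H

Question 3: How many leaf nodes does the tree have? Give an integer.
Answer: 3

Derivation:
Leaves (nodes with no children): A, C, H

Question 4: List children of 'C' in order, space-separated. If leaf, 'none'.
Node C's children (from adjacency): (leaf)

Answer: none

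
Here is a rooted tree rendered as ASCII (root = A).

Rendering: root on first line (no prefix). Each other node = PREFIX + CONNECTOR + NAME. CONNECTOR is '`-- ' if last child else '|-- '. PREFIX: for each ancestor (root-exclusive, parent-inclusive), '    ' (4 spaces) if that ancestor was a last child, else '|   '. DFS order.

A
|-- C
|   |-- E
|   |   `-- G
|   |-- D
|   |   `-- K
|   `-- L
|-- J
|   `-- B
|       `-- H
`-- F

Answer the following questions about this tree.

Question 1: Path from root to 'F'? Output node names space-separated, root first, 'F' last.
Walk down from root: A -> F

Answer: A F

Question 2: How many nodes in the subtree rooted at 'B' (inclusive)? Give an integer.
Subtree rooted at B contains: B, H
Count = 2

Answer: 2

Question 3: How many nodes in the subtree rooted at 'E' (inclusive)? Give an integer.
Answer: 2

Derivation:
Subtree rooted at E contains: E, G
Count = 2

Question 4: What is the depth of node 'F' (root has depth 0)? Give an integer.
Path from root to F: A -> F
Depth = number of edges = 1

Answer: 1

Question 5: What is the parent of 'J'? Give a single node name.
Scan adjacency: J appears as child of A

Answer: A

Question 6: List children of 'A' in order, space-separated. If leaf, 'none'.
Answer: C J F

Derivation:
Node A's children (from adjacency): C, J, F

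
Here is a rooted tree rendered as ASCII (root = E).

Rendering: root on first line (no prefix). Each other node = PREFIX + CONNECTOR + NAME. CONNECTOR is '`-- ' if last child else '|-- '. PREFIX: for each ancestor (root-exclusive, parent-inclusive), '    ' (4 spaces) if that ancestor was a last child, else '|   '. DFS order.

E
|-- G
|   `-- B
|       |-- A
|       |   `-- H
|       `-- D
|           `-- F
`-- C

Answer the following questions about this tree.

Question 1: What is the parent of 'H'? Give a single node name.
Scan adjacency: H appears as child of A

Answer: A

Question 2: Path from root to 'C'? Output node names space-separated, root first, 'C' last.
Answer: E C

Derivation:
Walk down from root: E -> C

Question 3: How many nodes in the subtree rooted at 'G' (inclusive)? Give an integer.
Subtree rooted at G contains: A, B, D, F, G, H
Count = 6

Answer: 6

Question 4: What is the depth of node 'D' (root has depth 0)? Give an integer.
Path from root to D: E -> G -> B -> D
Depth = number of edges = 3

Answer: 3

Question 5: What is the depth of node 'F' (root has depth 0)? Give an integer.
Answer: 4

Derivation:
Path from root to F: E -> G -> B -> D -> F
Depth = number of edges = 4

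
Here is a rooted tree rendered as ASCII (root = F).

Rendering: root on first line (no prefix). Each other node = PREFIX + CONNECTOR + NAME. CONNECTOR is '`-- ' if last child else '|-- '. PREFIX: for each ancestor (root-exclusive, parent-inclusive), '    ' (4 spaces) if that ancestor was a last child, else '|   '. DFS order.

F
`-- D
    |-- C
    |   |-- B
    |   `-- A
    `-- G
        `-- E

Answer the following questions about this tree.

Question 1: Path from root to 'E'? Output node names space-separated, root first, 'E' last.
Walk down from root: F -> D -> G -> E

Answer: F D G E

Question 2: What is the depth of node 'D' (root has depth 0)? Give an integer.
Path from root to D: F -> D
Depth = number of edges = 1

Answer: 1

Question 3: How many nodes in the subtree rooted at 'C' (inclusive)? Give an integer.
Subtree rooted at C contains: A, B, C
Count = 3

Answer: 3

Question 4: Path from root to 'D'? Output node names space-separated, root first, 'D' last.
Walk down from root: F -> D

Answer: F D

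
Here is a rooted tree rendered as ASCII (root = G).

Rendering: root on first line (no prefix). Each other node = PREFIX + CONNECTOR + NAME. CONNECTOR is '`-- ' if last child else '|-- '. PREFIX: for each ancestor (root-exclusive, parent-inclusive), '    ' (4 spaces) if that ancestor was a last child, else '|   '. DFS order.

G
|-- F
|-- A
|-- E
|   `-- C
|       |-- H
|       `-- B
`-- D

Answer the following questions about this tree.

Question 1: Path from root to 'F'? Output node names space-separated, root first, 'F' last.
Answer: G F

Derivation:
Walk down from root: G -> F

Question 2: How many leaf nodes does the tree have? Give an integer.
Leaves (nodes with no children): A, B, D, F, H

Answer: 5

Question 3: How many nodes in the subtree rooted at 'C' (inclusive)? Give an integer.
Answer: 3

Derivation:
Subtree rooted at C contains: B, C, H
Count = 3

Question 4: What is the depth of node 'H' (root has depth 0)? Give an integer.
Path from root to H: G -> E -> C -> H
Depth = number of edges = 3

Answer: 3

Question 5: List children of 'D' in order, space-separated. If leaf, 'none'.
Answer: none

Derivation:
Node D's children (from adjacency): (leaf)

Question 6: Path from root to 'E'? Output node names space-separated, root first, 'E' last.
Walk down from root: G -> E

Answer: G E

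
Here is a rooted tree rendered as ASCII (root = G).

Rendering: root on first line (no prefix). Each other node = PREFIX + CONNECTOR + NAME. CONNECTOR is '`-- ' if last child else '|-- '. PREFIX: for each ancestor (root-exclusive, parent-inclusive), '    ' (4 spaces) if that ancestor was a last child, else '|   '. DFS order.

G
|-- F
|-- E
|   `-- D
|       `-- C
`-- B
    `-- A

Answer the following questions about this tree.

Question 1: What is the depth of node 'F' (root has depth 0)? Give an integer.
Path from root to F: G -> F
Depth = number of edges = 1

Answer: 1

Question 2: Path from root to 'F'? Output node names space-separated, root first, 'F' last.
Walk down from root: G -> F

Answer: G F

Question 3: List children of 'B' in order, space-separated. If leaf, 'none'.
Node B's children (from adjacency): A

Answer: A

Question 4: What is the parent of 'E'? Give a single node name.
Answer: G

Derivation:
Scan adjacency: E appears as child of G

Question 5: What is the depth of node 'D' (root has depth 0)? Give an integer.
Path from root to D: G -> E -> D
Depth = number of edges = 2

Answer: 2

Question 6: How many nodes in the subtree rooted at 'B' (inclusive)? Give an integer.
Subtree rooted at B contains: A, B
Count = 2

Answer: 2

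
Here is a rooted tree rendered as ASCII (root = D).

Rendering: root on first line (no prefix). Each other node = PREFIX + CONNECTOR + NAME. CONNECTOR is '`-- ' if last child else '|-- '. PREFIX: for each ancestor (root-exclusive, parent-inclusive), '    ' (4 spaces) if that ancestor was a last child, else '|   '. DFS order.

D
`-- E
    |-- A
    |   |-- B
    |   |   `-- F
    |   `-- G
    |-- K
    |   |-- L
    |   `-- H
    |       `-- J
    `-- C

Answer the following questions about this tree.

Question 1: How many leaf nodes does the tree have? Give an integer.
Answer: 5

Derivation:
Leaves (nodes with no children): C, F, G, J, L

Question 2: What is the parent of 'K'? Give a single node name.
Answer: E

Derivation:
Scan adjacency: K appears as child of E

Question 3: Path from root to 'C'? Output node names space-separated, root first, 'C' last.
Answer: D E C

Derivation:
Walk down from root: D -> E -> C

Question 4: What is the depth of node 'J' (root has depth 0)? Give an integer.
Path from root to J: D -> E -> K -> H -> J
Depth = number of edges = 4

Answer: 4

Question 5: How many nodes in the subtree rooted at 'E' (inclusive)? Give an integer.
Answer: 10

Derivation:
Subtree rooted at E contains: A, B, C, E, F, G, H, J, K, L
Count = 10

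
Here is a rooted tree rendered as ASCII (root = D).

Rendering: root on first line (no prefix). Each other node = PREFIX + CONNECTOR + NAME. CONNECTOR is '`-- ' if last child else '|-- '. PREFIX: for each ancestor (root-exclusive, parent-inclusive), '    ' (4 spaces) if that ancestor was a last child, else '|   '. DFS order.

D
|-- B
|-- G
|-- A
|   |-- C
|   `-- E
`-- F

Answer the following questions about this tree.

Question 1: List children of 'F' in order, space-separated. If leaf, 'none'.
Answer: none

Derivation:
Node F's children (from adjacency): (leaf)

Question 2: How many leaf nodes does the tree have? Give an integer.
Answer: 5

Derivation:
Leaves (nodes with no children): B, C, E, F, G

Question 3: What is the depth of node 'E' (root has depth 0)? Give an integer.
Answer: 2

Derivation:
Path from root to E: D -> A -> E
Depth = number of edges = 2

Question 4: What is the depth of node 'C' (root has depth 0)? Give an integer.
Answer: 2

Derivation:
Path from root to C: D -> A -> C
Depth = number of edges = 2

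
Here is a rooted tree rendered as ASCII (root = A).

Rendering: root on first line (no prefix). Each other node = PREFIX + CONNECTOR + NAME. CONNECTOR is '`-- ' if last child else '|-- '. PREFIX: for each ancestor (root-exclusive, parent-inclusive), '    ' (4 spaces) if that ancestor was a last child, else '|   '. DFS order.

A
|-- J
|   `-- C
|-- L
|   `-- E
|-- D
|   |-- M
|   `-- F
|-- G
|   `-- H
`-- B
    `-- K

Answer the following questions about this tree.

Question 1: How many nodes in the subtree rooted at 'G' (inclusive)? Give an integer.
Subtree rooted at G contains: G, H
Count = 2

Answer: 2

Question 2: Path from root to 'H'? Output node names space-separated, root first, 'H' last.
Answer: A G H

Derivation:
Walk down from root: A -> G -> H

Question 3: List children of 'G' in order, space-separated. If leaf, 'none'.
Node G's children (from adjacency): H

Answer: H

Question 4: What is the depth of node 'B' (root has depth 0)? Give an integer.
Path from root to B: A -> B
Depth = number of edges = 1

Answer: 1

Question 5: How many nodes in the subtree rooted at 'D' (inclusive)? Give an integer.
Subtree rooted at D contains: D, F, M
Count = 3

Answer: 3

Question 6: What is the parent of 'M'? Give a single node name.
Answer: D

Derivation:
Scan adjacency: M appears as child of D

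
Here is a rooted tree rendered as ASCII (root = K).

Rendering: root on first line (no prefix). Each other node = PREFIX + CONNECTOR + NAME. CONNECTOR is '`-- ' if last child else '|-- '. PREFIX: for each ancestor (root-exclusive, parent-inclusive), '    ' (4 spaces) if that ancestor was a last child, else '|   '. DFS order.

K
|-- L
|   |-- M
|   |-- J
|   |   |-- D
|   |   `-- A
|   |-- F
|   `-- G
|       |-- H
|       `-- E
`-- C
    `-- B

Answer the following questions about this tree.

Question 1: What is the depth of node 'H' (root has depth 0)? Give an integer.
Answer: 3

Derivation:
Path from root to H: K -> L -> G -> H
Depth = number of edges = 3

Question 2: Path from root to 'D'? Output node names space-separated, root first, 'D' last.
Walk down from root: K -> L -> J -> D

Answer: K L J D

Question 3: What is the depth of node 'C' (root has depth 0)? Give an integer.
Path from root to C: K -> C
Depth = number of edges = 1

Answer: 1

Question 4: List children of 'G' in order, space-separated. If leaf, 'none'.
Answer: H E

Derivation:
Node G's children (from adjacency): H, E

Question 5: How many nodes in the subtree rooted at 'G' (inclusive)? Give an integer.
Answer: 3

Derivation:
Subtree rooted at G contains: E, G, H
Count = 3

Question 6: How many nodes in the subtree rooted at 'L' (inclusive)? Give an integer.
Answer: 9

Derivation:
Subtree rooted at L contains: A, D, E, F, G, H, J, L, M
Count = 9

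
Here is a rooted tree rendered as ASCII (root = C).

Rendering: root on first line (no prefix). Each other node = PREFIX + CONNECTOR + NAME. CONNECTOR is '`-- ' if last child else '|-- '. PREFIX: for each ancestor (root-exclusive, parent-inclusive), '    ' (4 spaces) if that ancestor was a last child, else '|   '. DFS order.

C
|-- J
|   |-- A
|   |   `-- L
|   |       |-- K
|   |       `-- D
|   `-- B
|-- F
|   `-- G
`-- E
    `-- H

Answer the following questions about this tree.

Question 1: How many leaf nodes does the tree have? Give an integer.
Leaves (nodes with no children): B, D, G, H, K

Answer: 5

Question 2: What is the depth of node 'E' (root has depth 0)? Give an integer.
Answer: 1

Derivation:
Path from root to E: C -> E
Depth = number of edges = 1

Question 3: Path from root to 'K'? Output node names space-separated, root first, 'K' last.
Answer: C J A L K

Derivation:
Walk down from root: C -> J -> A -> L -> K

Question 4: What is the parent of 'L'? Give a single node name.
Answer: A

Derivation:
Scan adjacency: L appears as child of A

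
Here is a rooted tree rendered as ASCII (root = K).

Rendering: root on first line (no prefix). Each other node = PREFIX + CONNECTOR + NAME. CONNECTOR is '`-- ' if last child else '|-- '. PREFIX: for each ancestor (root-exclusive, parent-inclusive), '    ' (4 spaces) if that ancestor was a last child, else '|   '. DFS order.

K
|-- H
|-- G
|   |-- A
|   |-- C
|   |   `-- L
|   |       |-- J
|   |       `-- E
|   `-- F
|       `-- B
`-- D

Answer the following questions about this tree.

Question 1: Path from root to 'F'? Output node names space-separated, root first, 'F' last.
Walk down from root: K -> G -> F

Answer: K G F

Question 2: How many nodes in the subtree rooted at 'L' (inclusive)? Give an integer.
Subtree rooted at L contains: E, J, L
Count = 3

Answer: 3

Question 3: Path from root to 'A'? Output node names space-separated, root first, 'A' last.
Answer: K G A

Derivation:
Walk down from root: K -> G -> A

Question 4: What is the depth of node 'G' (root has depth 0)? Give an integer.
Answer: 1

Derivation:
Path from root to G: K -> G
Depth = number of edges = 1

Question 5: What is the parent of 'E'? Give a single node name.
Answer: L

Derivation:
Scan adjacency: E appears as child of L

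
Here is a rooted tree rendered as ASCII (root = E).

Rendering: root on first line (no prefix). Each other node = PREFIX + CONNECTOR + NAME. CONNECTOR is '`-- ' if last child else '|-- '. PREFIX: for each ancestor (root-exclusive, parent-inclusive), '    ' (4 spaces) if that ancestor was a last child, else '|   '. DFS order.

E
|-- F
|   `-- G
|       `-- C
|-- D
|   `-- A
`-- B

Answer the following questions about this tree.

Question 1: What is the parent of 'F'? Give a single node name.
Answer: E

Derivation:
Scan adjacency: F appears as child of E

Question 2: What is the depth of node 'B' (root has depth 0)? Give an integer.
Answer: 1

Derivation:
Path from root to B: E -> B
Depth = number of edges = 1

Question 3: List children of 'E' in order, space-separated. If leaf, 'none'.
Node E's children (from adjacency): F, D, B

Answer: F D B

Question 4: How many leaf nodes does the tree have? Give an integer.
Leaves (nodes with no children): A, B, C

Answer: 3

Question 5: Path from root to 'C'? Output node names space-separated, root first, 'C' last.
Answer: E F G C

Derivation:
Walk down from root: E -> F -> G -> C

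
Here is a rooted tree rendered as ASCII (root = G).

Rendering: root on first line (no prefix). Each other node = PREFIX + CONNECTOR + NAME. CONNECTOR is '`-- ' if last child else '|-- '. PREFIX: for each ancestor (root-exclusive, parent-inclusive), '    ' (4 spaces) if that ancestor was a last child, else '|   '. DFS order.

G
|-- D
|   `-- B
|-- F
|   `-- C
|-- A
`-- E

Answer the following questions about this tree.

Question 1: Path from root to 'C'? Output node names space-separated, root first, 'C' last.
Answer: G F C

Derivation:
Walk down from root: G -> F -> C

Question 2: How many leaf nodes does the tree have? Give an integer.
Leaves (nodes with no children): A, B, C, E

Answer: 4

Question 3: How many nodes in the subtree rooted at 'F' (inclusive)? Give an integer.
Subtree rooted at F contains: C, F
Count = 2

Answer: 2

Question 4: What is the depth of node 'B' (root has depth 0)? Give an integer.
Path from root to B: G -> D -> B
Depth = number of edges = 2

Answer: 2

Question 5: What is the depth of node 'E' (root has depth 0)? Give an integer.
Path from root to E: G -> E
Depth = number of edges = 1

Answer: 1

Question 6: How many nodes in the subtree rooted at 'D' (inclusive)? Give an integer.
Answer: 2

Derivation:
Subtree rooted at D contains: B, D
Count = 2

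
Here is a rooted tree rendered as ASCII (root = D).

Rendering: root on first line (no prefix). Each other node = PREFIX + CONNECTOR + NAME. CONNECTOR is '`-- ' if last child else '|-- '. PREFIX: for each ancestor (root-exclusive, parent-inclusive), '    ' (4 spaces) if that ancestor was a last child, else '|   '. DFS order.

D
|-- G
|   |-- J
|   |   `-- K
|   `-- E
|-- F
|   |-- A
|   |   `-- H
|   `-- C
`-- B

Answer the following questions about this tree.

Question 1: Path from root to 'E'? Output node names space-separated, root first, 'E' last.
Answer: D G E

Derivation:
Walk down from root: D -> G -> E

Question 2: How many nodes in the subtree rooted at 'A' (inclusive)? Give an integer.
Answer: 2

Derivation:
Subtree rooted at A contains: A, H
Count = 2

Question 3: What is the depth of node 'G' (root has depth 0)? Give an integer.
Answer: 1

Derivation:
Path from root to G: D -> G
Depth = number of edges = 1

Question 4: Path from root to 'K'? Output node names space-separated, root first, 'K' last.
Walk down from root: D -> G -> J -> K

Answer: D G J K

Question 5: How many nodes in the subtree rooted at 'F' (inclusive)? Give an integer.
Answer: 4

Derivation:
Subtree rooted at F contains: A, C, F, H
Count = 4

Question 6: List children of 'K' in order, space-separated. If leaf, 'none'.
Node K's children (from adjacency): (leaf)

Answer: none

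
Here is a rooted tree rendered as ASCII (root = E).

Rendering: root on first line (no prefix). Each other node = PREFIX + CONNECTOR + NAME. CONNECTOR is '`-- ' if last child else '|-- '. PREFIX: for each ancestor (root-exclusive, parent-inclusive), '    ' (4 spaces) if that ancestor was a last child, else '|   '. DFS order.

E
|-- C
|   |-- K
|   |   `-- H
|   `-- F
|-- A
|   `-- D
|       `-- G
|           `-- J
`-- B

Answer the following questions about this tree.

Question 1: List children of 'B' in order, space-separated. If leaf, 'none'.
Node B's children (from adjacency): (leaf)

Answer: none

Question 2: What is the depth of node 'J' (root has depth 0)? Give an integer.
Answer: 4

Derivation:
Path from root to J: E -> A -> D -> G -> J
Depth = number of edges = 4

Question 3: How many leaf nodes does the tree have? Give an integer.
Leaves (nodes with no children): B, F, H, J

Answer: 4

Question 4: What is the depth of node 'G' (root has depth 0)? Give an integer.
Path from root to G: E -> A -> D -> G
Depth = number of edges = 3

Answer: 3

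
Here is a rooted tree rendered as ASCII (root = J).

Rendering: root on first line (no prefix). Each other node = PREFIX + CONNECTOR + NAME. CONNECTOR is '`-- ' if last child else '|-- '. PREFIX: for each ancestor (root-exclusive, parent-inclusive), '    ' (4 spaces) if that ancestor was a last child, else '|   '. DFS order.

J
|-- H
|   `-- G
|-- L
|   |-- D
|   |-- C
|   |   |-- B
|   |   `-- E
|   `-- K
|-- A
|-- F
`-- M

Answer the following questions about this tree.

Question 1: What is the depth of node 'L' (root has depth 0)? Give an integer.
Answer: 1

Derivation:
Path from root to L: J -> L
Depth = number of edges = 1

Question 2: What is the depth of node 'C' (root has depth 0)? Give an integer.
Answer: 2

Derivation:
Path from root to C: J -> L -> C
Depth = number of edges = 2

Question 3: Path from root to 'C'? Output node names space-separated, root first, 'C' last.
Answer: J L C

Derivation:
Walk down from root: J -> L -> C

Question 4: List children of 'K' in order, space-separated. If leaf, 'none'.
Node K's children (from adjacency): (leaf)

Answer: none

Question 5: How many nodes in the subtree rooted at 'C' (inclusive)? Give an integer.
Subtree rooted at C contains: B, C, E
Count = 3

Answer: 3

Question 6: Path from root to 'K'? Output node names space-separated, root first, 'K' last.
Walk down from root: J -> L -> K

Answer: J L K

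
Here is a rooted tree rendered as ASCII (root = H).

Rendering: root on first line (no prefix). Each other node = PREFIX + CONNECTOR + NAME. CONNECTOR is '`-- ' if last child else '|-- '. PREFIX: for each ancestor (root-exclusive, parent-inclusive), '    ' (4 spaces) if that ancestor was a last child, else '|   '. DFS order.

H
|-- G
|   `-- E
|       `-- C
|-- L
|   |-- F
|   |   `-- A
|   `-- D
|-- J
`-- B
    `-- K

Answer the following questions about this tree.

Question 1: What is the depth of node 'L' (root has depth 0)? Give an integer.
Answer: 1

Derivation:
Path from root to L: H -> L
Depth = number of edges = 1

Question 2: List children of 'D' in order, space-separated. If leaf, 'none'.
Node D's children (from adjacency): (leaf)

Answer: none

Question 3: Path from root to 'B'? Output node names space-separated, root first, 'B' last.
Answer: H B

Derivation:
Walk down from root: H -> B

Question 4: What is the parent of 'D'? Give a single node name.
Scan adjacency: D appears as child of L

Answer: L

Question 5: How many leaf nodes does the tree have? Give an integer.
Leaves (nodes with no children): A, C, D, J, K

Answer: 5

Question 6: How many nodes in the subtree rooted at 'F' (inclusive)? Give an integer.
Answer: 2

Derivation:
Subtree rooted at F contains: A, F
Count = 2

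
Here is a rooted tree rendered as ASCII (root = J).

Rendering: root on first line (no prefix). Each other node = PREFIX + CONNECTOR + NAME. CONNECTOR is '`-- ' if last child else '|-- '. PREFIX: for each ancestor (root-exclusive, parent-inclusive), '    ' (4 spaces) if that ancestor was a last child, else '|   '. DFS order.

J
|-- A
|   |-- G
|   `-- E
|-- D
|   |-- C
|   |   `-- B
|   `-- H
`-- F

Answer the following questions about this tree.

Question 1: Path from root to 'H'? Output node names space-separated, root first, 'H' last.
Walk down from root: J -> D -> H

Answer: J D H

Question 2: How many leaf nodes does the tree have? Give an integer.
Leaves (nodes with no children): B, E, F, G, H

Answer: 5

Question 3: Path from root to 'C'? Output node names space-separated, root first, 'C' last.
Answer: J D C

Derivation:
Walk down from root: J -> D -> C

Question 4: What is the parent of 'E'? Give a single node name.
Answer: A

Derivation:
Scan adjacency: E appears as child of A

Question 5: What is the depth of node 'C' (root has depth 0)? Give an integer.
Path from root to C: J -> D -> C
Depth = number of edges = 2

Answer: 2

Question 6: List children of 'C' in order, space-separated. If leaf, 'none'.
Node C's children (from adjacency): B

Answer: B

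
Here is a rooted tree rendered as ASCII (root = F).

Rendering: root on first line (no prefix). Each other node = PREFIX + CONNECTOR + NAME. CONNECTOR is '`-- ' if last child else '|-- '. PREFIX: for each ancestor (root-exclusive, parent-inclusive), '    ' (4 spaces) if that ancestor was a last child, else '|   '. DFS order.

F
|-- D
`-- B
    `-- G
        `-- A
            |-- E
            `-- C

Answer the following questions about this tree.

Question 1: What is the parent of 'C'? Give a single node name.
Answer: A

Derivation:
Scan adjacency: C appears as child of A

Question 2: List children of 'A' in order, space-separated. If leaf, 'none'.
Answer: E C

Derivation:
Node A's children (from adjacency): E, C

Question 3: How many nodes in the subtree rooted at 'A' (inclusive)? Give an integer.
Subtree rooted at A contains: A, C, E
Count = 3

Answer: 3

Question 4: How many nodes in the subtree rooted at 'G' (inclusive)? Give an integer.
Subtree rooted at G contains: A, C, E, G
Count = 4

Answer: 4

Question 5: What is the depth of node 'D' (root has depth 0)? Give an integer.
Answer: 1

Derivation:
Path from root to D: F -> D
Depth = number of edges = 1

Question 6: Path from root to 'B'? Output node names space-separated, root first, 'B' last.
Walk down from root: F -> B

Answer: F B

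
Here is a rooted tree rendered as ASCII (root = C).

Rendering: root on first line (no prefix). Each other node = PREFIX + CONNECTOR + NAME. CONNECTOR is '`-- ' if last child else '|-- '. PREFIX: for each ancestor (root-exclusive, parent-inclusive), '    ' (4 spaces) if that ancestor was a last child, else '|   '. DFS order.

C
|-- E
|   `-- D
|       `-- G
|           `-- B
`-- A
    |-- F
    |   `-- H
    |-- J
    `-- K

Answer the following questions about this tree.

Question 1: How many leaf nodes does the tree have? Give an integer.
Leaves (nodes with no children): B, H, J, K

Answer: 4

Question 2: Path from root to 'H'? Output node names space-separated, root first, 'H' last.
Answer: C A F H

Derivation:
Walk down from root: C -> A -> F -> H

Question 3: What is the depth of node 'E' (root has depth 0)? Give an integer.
Answer: 1

Derivation:
Path from root to E: C -> E
Depth = number of edges = 1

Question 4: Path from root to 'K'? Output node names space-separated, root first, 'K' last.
Answer: C A K

Derivation:
Walk down from root: C -> A -> K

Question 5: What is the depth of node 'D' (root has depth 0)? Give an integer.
Answer: 2

Derivation:
Path from root to D: C -> E -> D
Depth = number of edges = 2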